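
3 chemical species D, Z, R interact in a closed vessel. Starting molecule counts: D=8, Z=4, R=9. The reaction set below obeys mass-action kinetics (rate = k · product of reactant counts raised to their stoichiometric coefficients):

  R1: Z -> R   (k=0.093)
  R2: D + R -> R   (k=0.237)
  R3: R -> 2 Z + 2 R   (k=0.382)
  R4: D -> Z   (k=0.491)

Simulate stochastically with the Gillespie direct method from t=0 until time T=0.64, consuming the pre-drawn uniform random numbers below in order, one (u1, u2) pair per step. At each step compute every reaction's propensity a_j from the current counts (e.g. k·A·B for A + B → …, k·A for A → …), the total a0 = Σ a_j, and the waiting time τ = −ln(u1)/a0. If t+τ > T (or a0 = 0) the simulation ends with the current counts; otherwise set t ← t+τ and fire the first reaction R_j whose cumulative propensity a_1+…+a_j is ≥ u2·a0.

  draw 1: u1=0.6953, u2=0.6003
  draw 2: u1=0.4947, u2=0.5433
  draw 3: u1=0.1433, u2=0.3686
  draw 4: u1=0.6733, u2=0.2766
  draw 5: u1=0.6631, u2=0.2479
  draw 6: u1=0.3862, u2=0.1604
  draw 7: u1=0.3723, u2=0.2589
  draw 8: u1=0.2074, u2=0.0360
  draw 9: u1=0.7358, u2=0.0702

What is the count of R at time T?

R at T = 10

t=0.000: D=8 Z=4 R=9
Draw 1: a1=0.372, a2=17.064, a3=3.438, a4=3.928, a0=24.802; τ=−ln(0.6953)/24.802=0.015 → t=0.015; u2·a0=0.6003·24.802=14.889; a1=0.372 < 14.889 ≤ a1+a2=17.436 → R2 fires; D=7 Z=4 R=9
Draw 2: a1=0.372, a2=14.931, a3=3.438, a4=3.437, a0=22.178; τ=−ln(0.4947)/22.178=0.032 → t=0.046; u2·a0=0.5433·22.178=12.049; a1=0.372 < 12.049 ≤ a1+a2=15.303 → R2 fires; D=6 Z=4 R=9
Draw 3: a1=0.372, a2=12.798, a3=3.438, a4=2.946, a0=19.554; τ=−ln(0.1433)/19.554=0.099 → t=0.146; u2·a0=0.3686·19.554=7.208; a1=0.372 < 7.208 ≤ a1+a2=13.170 → R2 fires; D=5 Z=4 R=9
Draw 4: a1=0.372, a2=10.665, a3=3.438, a4=2.455, a0=16.930; τ=−ln(0.6733)/16.930=0.023 → t=0.169; u2·a0=0.2766·16.930=4.683; a1=0.372 < 4.683 ≤ a1+a2=11.037 → R2 fires; D=4 Z=4 R=9
Draw 5: a1=0.372, a2=8.532, a3=3.438, a4=1.964, a0=14.306; τ=−ln(0.6631)/14.306=0.029 → t=0.198; u2·a0=0.2479·14.306=3.546; a1=0.372 < 3.546 ≤ a1+a2=8.904 → R2 fires; D=3 Z=4 R=9
Draw 6: a1=0.372, a2=6.399, a3=3.438, a4=1.473, a0=11.682; τ=−ln(0.3862)/11.682=0.081 → t=0.279; u2·a0=0.1604·11.682=1.874; a1=0.372 < 1.874 ≤ a1+a2=6.771 → R2 fires; D=2 Z=4 R=9
Draw 7: a1=0.372, a2=4.266, a3=3.438, a4=0.982, a0=9.058; τ=−ln(0.3723)/9.058=0.109 → t=0.388; u2·a0=0.2589·9.058=2.345; a1=0.372 < 2.345 ≤ a1+a2=4.638 → R2 fires; D=1 Z=4 R=9
Draw 8: a1=0.372, a2=2.133, a3=3.438, a4=0.491, a0=6.434; τ=−ln(0.2074)/6.434=0.244 → t=0.633; u2·a0=0.0360·6.434=0.232 ≤ a1=0.372 → R1 fires; D=1 Z=3 R=10
Draw 9: a1=0.279, a2=2.370, a3=3.820, a4=0.491, a0=6.960; τ=−ln(0.7358)/6.960=0.044 → t=0.677 > T=0.64: stop.
Read off R at T=0.64: 10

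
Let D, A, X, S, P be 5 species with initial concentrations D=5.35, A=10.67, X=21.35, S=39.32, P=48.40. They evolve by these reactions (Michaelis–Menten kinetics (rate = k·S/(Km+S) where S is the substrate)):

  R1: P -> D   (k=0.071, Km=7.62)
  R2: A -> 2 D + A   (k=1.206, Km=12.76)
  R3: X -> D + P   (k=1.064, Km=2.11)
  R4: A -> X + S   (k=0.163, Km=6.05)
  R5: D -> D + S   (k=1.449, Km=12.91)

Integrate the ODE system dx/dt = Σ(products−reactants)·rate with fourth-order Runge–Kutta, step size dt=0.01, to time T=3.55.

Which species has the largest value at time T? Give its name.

Dominant species at T: P

RK4 with dt=0.01: 355 steps to T=3.55. Trajectory (selected grid times):
t=0.00: D=5.35 A=10.67 X=21.35 S=39.32 P=48.40
t=0.39: D=6.18 A=10.63 X=21.01 S=39.53 P=48.75
t=0.79: D=7.03 A=10.59 X=20.67 S=39.77 P=49.12
t=1.18: D=7.85 A=10.55 X=20.33 S=40.02 P=49.47
t=1.58: D=8.70 A=10.51 X=19.99 S=40.29 P=49.83
t=1.97: D=9.52 A=10.47 X=19.65 S=40.56 P=50.18
t=2.37: D=10.37 A=10.42 X=19.31 S=40.85 P=50.54
t=2.76: D=11.19 A=10.38 X=18.98 S=41.15 P=50.89
t=3.16: D=12.03 A=10.34 X=18.64 S=41.47 P=51.25
t=3.55: D=12.84 A=10.30 X=18.30 S=41.79 P=51.59
At T=3.55: D=12.84 A=10.30 X=18.30 S=41.79 P=51.59; the largest is P.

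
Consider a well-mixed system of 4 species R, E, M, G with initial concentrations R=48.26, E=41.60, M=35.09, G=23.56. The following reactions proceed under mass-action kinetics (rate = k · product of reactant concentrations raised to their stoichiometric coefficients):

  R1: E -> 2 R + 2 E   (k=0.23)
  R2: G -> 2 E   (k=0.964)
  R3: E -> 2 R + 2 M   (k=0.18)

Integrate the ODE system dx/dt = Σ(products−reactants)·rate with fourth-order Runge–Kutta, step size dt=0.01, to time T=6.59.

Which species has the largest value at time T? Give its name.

RK4 with dt=0.01: 659 steps to T=6.59. Trajectory (selected grid times):
t=0.00: R=48.26 E=41.60 M=35.09 G=23.56
t=0.73: R=81.68 E=67.45 M=49.76 G=11.66
t=1.46: R=126.78 E=81.97 M=69.56 G=5.77
t=2.20: R=179.48 E=91.07 M=92.70 G=2.83
t=2.93: R=235.97 E=97.37 M=117.50 G=1.40
t=3.66: R=295.81 E=102.43 M=143.77 G=0.69
t=4.39: R=358.49 E=106.95 M=171.29 G=0.34
t=5.13: R=424.73 E=111.34 M=200.37 G=0.17
t=5.86: R=492.66 E=115.65 M=230.19 G=0.08
t=6.59: R=563.20 E=120.04 M=261.16 G=0.04
At T=6.59: R=563.20 E=120.04 M=261.16 G=0.04; the largest is R.

Dominant species at T: R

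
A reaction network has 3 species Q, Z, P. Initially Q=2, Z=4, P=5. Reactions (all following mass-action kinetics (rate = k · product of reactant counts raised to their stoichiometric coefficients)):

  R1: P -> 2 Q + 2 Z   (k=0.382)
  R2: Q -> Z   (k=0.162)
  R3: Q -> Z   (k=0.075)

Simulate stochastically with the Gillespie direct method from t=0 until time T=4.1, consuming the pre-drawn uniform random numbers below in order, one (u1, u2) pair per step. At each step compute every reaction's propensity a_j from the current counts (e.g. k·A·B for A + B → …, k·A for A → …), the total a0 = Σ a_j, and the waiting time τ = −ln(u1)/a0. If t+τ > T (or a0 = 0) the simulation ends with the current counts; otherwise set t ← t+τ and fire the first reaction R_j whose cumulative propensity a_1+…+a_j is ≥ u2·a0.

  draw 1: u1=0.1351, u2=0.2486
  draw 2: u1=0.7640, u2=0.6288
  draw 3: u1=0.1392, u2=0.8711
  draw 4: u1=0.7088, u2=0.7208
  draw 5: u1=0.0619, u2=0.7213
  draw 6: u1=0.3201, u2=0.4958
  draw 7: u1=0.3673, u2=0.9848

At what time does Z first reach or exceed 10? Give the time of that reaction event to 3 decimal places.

t=0.000: Q=2 Z=4 P=5
Draw 1: a1=1.910, a2=0.324, a3=0.150, a0=2.384; τ=−ln(0.1351)/2.384=0.840 → t=0.840; u2·a0=0.2486·2.384=0.593 ≤ a1=1.910 → R1 fires; Q=4 Z=6 P=4
Draw 2: a1=1.528, a2=0.648, a3=0.300, a0=2.476; τ=−ln(0.7640)/2.476=0.109 → t=0.948; u2·a0=0.6288·2.476=1.557; a1=1.528 < 1.557 ≤ a1+a2=2.176 → R2 fires; Q=3 Z=7 P=4
Draw 3: a1=1.528, a2=0.486, a3=0.225, a0=2.239; τ=−ln(0.1392)/2.239=0.881 → t=1.829; u2·a0=0.8711·2.239=1.950; a1=1.528 < 1.950 ≤ a1+a2=2.014 → R2 fires; Q=2 Z=8 P=4
Draw 4: a1=1.528, a2=0.324, a3=0.150, a0=2.002; τ=−ln(0.7088)/2.002=0.172 → t=2.001; u2·a0=0.7208·2.002=1.443 ≤ a1=1.528 → R1 fires; Q=4 Z=10 P=3
Draw 5: a1=1.146, a2=0.648, a3=0.300, a0=2.094; τ=−ln(0.0619)/2.094=1.329 → t=3.330; u2·a0=0.7213·2.094=1.510; a1=1.146 < 1.510 ≤ a1+a2=1.794 → R2 fires; Q=3 Z=11 P=3
Draw 6: a1=1.146, a2=0.486, a3=0.225, a0=1.857; τ=−ln(0.3201)/1.857=0.613 → t=3.943; u2·a0=0.4958·1.857=0.921 ≤ a1=1.146 → R1 fires; Q=5 Z=13 P=2
Draw 7: a1=0.764, a2=0.810, a3=0.375, a0=1.949; τ=−ln(0.3673)/1.949=0.514 → t=4.457 > T=4.1: stop.
Z first becomes ≥ 10 when it reaches 10 at the event at t=2.001.

Threshold first reached at t = 2.001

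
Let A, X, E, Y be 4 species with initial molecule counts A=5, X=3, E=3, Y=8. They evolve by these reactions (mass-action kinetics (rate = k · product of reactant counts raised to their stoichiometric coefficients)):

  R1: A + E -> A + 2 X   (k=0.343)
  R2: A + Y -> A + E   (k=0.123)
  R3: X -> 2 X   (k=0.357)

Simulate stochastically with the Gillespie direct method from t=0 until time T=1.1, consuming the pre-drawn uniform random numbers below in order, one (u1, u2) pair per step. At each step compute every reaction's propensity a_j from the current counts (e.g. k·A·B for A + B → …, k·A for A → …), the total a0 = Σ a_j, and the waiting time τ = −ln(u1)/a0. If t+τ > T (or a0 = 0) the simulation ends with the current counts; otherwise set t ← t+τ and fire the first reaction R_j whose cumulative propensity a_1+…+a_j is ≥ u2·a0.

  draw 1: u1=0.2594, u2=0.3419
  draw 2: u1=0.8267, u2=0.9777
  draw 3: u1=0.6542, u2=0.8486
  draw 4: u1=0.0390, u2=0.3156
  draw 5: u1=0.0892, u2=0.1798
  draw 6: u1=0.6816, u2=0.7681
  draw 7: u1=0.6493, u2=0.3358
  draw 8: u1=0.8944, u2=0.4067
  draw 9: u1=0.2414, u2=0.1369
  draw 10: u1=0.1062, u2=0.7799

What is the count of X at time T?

t=0.000: A=5 X=3 E=3 Y=8
Draw 1: a1=5.145, a2=4.920, a3=1.071, a0=11.136; τ=−ln(0.2594)/11.136=0.121 → t=0.121; u2·a0=0.3419·11.136=3.807 ≤ a1=5.145 → R1 fires; A=5 X=5 E=2 Y=8
Draw 2: a1=3.430, a2=4.920, a3=1.785, a0=10.135; τ=−ln(0.8267)/10.135=0.019 → t=0.140; u2·a0=0.9777·10.135=9.909; a1+a2=8.350 < 9.909 ≤ a1+…+a3=10.135 → R3 fires; A=5 X=6 E=2 Y=8
Draw 3: a1=3.430, a2=4.920, a3=2.142, a0=10.492; τ=−ln(0.6542)/10.492=0.040 → t=0.180; u2·a0=0.8486·10.492=8.904; a1+a2=8.350 < 8.904 ≤ a1+…+a3=10.492 → R3 fires; A=5 X=7 E=2 Y=8
Draw 4: a1=3.430, a2=4.920, a3=2.499, a0=10.849; τ=−ln(0.0390)/10.849=0.299 → t=0.479; u2·a0=0.3156·10.849=3.424 ≤ a1=3.430 → R1 fires; A=5 X=9 E=1 Y=8
Draw 5: a1=1.715, a2=4.920, a3=3.213, a0=9.848; τ=−ln(0.0892)/9.848=0.245 → t=0.725; u2·a0=0.1798·9.848=1.771; a1=1.715 < 1.771 ≤ a1+a2=6.635 → R2 fires; A=5 X=9 E=2 Y=7
Draw 6: a1=3.430, a2=4.305, a3=3.213, a0=10.948; τ=−ln(0.6816)/10.948=0.035 → t=0.760; u2·a0=0.7681·10.948=8.409; a1+a2=7.735 < 8.409 ≤ a1+…+a3=10.948 → R3 fires; A=5 X=10 E=2 Y=7
Draw 7: a1=3.430, a2=4.305, a3=3.570, a0=11.305; τ=−ln(0.6493)/11.305=0.038 → t=0.798; u2·a0=0.3358·11.305=3.796; a1=3.430 < 3.796 ≤ a1+a2=7.735 → R2 fires; A=5 X=10 E=3 Y=6
Draw 8: a1=5.145, a2=3.690, a3=3.570, a0=12.405; τ=−ln(0.8944)/12.405=0.009 → t=0.807; u2·a0=0.4067·12.405=5.045 ≤ a1=5.145 → R1 fires; A=5 X=12 E=2 Y=6
Draw 9: a1=3.430, a2=3.690, a3=4.284, a0=11.404; τ=−ln(0.2414)/11.404=0.125 → t=0.932; u2·a0=0.1369·11.404=1.561 ≤ a1=3.430 → R1 fires; A=5 X=14 E=1 Y=6
Draw 10: a1=1.715, a2=3.690, a3=4.998, a0=10.403; τ=−ln(0.1062)/10.403=0.216 → t=1.147 > T=1.1: stop.
Read off X at T=1.1: 14

X at T = 14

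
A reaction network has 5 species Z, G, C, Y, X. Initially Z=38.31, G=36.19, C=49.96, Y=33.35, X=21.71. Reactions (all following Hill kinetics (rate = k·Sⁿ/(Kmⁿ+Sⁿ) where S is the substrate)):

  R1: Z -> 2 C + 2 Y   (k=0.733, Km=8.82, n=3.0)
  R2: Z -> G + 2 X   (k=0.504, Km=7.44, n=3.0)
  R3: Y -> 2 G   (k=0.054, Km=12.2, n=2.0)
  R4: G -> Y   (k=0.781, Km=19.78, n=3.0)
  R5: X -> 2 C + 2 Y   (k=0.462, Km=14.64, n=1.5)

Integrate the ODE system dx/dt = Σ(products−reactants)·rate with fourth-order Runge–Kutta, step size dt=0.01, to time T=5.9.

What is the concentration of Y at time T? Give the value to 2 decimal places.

Y at T = 49.19

RK4 with dt=0.01: 590 steps to T=5.9. Trajectory (selected grid times):
t=0.00: Z=38.31 G=36.19 C=49.96 Y=33.35 X=21.71
t=0.66: Z=37.50 G=36.14 C=51.31 Y=35.11 X=22.17
t=1.31: Z=36.71 G=36.09 C=52.64 Y=36.85 X=22.63
t=1.97: Z=35.90 G=36.04 C=54.00 Y=38.62 X=23.08
t=2.62: Z=35.11 G=36.00 C=55.34 Y=40.36 X=23.53
t=3.28: Z=34.30 G=35.95 C=56.70 Y=42.13 X=23.99
t=3.93: Z=33.51 G=35.90 C=58.05 Y=43.88 X=24.43
t=4.59: Z=32.70 G=35.86 C=59.42 Y=45.66 X=24.88
t=5.24: Z=31.91 G=35.81 C=60.77 Y=47.41 X=25.32
t=5.90: Z=31.11 G=35.77 C=62.14 Y=49.19 X=25.76
Read off Y at T=5.9: 49.19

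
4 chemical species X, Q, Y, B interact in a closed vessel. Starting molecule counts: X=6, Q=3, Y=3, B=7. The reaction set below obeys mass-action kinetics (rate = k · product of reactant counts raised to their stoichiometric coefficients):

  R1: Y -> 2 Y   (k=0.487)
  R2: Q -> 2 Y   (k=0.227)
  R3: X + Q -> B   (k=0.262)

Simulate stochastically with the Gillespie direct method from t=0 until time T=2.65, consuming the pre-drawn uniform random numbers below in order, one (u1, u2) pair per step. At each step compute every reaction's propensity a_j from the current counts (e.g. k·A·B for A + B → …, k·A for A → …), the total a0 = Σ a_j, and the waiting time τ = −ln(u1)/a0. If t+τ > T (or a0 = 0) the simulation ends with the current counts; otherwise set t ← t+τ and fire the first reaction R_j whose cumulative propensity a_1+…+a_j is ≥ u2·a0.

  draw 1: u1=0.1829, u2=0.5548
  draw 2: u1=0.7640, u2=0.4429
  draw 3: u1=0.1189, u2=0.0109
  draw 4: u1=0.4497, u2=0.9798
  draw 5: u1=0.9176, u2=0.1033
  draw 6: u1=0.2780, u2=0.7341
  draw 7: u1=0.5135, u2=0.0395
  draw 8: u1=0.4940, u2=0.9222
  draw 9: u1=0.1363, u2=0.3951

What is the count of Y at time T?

Y at T = 8

t=0.000: X=6 Q=3 Y=3 B=7
Draw 1: a1=1.461, a2=0.681, a3=4.716, a0=6.858; τ=−ln(0.1829)/6.858=0.248 → t=0.248; u2·a0=0.5548·6.858=3.805; a1+a2=2.142 < 3.805 ≤ a1+…+a3=6.858 → R3 fires; X=5 Q=2 Y=3 B=8
Draw 2: a1=1.461, a2=0.454, a3=2.620, a0=4.535; τ=−ln(0.7640)/4.535=0.059 → t=0.307; u2·a0=0.4429·4.535=2.009; a1+a2=1.915 < 2.009 ≤ a1+…+a3=4.535 → R3 fires; X=4 Q=1 Y=3 B=9
Draw 3: a1=1.461, a2=0.227, a3=1.048, a0=2.736; τ=−ln(0.1189)/2.736=0.778 → t=1.085; u2·a0=0.0109·2.736=0.030 ≤ a1=1.461 → R1 fires; X=4 Q=1 Y=4 B=9
Draw 4: a1=1.948, a2=0.227, a3=1.048, a0=3.223; τ=−ln(0.4497)/3.223=0.248 → t=1.333; u2·a0=0.9798·3.223=3.158; a1+a2=2.175 < 3.158 ≤ a1+…+a3=3.223 → R3 fires; X=3 Q=0 Y=4 B=10
Draw 5: a1=1.948, a2=0.000, a3=0.000, a0=1.948; τ=−ln(0.9176)/1.948=0.044 → t=1.377; u2·a0=0.1033·1.948=0.201 ≤ a1=1.948 → R1 fires; X=3 Q=0 Y=5 B=10
Draw 6: a1=2.435, a2=0.000, a3=0.000, a0=2.435; τ=−ln(0.2780)/2.435=0.526 → t=1.903; u2·a0=0.7341·2.435=1.788 ≤ a1=2.435 → R1 fires; X=3 Q=0 Y=6 B=10
Draw 7: a1=2.922, a2=0.000, a3=0.000, a0=2.922; τ=−ln(0.5135)/2.922=0.228 → t=2.131; u2·a0=0.0395·2.922=0.115 ≤ a1=2.922 → R1 fires; X=3 Q=0 Y=7 B=10
Draw 8: a1=3.409, a2=0.000, a3=0.000, a0=3.409; τ=−ln(0.4940)/3.409=0.207 → t=2.338; u2·a0=0.9222·3.409=3.144 ≤ a1=3.409 → R1 fires; X=3 Q=0 Y=8 B=10
Draw 9: a1=3.896, a2=0.000, a3=0.000, a0=3.896; τ=−ln(0.1363)/3.896=0.512 → t=2.850 > T=2.65: stop.
Read off Y at T=2.65: 8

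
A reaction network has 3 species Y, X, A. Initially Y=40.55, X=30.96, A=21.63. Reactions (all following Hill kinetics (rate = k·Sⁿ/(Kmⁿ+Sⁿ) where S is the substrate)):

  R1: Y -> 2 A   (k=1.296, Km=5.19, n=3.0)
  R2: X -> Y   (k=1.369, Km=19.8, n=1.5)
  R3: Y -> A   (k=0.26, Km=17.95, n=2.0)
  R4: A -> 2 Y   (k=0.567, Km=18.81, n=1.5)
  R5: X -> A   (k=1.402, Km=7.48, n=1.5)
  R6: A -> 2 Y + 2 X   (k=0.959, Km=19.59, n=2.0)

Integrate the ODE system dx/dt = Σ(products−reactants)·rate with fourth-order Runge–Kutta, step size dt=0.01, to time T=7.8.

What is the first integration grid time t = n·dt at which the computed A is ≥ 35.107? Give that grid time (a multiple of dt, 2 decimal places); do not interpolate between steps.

Threshold first reached at t = 4.44

RK4 with dt=0.01: 780 steps to T=7.8. Trajectory (selected grid times):
t=0.00: Y=40.55 X=30.96 A=21.63
t=0.87: Y=41.55 X=30.06 A=24.39
t=1.73: Y=42.65 X=29.27 A=27.05
t=2.60: Y=43.87 X=28.56 A=29.69
t=3.47: Y=45.16 X=27.93 A=32.28
t=4.33: Y=46.50 X=27.37 A=34.80
t=4.43: Y=46.66 X=27.31 A=35.09
t=4.44: Y=46.68 X=27.30 A=35.12
t=5.20: Y=47.91 X=26.86 A=37.31
t=6.07: Y=49.38 X=26.40 A=39.79
t=6.93: Y=50.86 X=25.98 A=42.22
t=7.80: Y=52.40 X=25.60 A=44.65
A(4.43)=35.088 < 35.107 but A(4.44)=35.117 ≥ 35.107, so the first grid time is t=4.44.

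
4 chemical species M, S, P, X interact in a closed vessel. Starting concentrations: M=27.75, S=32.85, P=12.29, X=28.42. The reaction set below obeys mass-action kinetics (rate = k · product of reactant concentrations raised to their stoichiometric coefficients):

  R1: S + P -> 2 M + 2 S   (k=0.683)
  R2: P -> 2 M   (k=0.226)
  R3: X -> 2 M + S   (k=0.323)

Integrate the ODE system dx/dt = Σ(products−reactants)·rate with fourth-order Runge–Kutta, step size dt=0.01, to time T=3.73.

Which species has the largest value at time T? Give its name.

RK4 with dt=0.01: 373 steps to T=3.73. Trajectory (selected grid times):
t=0.00: M=27.75 S=32.85 P=12.29 X=28.42
t=0.41: M=59.38 S=48.56 P=0.00 X=24.89
t=0.83: M=65.70 S=51.72 P=0.00 X=21.74
t=1.24: M=71.09 S=54.42 P=0.00 X=19.04
t=1.66: M=75.92 S=56.83 P=0.00 X=16.63
t=2.07: M=80.04 S=58.89 P=0.00 X=14.56
t=2.49: M=83.74 S=60.74 P=0.00 X=12.72
t=2.90: M=86.89 S=62.32 P=0.00 X=11.14
t=3.32: M=89.72 S=63.73 P=0.00 X=9.73
t=3.73: M=92.13 S=64.94 P=0.00 X=8.52
At T=3.73: M=92.13 S=64.94 P=0.00 X=8.52; the largest is M.

Dominant species at T: M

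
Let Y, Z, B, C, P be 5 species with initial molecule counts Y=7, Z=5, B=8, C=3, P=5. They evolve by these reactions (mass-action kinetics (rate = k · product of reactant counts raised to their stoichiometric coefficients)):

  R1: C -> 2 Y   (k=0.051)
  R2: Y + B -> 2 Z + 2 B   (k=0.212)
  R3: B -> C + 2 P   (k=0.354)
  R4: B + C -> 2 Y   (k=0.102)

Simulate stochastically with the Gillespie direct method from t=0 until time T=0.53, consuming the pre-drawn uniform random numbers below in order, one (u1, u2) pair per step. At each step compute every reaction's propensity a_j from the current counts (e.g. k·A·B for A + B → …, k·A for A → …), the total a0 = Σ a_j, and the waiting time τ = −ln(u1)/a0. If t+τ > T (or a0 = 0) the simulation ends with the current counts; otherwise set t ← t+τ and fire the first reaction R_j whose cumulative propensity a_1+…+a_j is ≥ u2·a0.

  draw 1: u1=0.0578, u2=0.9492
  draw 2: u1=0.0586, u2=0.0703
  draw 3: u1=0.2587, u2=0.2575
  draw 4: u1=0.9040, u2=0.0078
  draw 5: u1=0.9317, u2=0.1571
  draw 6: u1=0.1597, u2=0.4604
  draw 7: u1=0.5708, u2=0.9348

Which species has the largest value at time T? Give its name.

t=0.000: Y=7 Z=5 B=8 C=3 P=5
Draw 1: a1=0.153, a2=11.872, a3=2.832, a4=2.448, a0=17.305; τ=−ln(0.0578)/17.305=0.165 → t=0.165; u2·a0=0.9492·17.305=16.426; a1+…+a3=14.857 < 16.426 ≤ a1+…+a4=17.305 → R4 fires; Y=9 Z=5 B=7 C=2 P=5
Draw 2: a1=0.102, a2=13.356, a3=2.478, a4=1.428, a0=17.364; τ=−ln(0.0586)/17.364=0.163 → t=0.328; u2·a0=0.0703·17.364=1.221; a1=0.102 < 1.221 ≤ a1+a2=13.458 → R2 fires; Y=8 Z=7 B=8 C=2 P=5
Draw 3: a1=0.102, a2=13.568, a3=2.832, a4=1.632, a0=18.134; τ=−ln(0.2587)/18.134=0.075 → t=0.403; u2·a0=0.2575·18.134=4.670; a1=0.102 < 4.670 ≤ a1+a2=13.670 → R2 fires; Y=7 Z=9 B=9 C=2 P=5
Draw 4: a1=0.102, a2=13.356, a3=3.186, a4=1.836, a0=18.480; τ=−ln(0.9040)/18.480=0.005 → t=0.408; u2·a0=0.0078·18.480=0.144; a1=0.102 < 0.144 ≤ a1+a2=13.458 → R2 fires; Y=6 Z=11 B=10 C=2 P=5
Draw 5: a1=0.102, a2=12.720, a3=3.540, a4=2.040, a0=18.402; τ=−ln(0.9317)/18.402=0.004 → t=0.412; u2·a0=0.1571·18.402=2.891; a1=0.102 < 2.891 ≤ a1+a2=12.822 → R2 fires; Y=5 Z=13 B=11 C=2 P=5
Draw 6: a1=0.102, a2=11.660, a3=3.894, a4=2.244, a0=17.900; τ=−ln(0.1597)/17.900=0.102 → t=0.514; u2·a0=0.4604·17.900=8.241; a1=0.102 < 8.241 ≤ a1+a2=11.762 → R2 fires; Y=4 Z=15 B=12 C=2 P=5
Draw 7: a1=0.102, a2=10.176, a3=4.248, a4=2.448, a0=16.974; τ=−ln(0.5708)/16.974=0.033 → t=0.548 > T=0.53: stop.
At T=0.53: Y=4 Z=15 B=12 C=2 P=5; the largest is Z.

Dominant species at T: Z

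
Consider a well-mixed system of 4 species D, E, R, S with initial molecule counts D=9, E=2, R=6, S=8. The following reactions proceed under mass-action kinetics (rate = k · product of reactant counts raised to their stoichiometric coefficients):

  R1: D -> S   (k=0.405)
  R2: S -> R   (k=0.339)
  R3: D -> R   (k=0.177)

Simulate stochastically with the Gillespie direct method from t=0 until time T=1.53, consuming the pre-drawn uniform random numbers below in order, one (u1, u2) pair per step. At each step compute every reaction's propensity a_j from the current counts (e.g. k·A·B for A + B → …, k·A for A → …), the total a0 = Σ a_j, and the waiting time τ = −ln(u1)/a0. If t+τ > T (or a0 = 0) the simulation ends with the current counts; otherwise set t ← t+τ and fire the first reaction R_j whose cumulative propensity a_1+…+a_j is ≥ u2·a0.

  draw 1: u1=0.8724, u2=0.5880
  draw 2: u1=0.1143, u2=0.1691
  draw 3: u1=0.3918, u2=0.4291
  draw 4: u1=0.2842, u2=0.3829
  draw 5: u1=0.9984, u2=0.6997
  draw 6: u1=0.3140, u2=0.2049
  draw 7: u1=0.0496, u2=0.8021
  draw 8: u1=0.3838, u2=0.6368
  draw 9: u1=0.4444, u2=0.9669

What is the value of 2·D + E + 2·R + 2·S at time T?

Check how each reaction changes W = 2·D + E + 2·R + 2·S (weight of products minus weight of reactants):
R1: D -> S: (2·1) − (2·1) = 2 − 2 = 0
R2: S -> R: (2·1) − (2·1) = 2 − 2 = 0
R3: D -> R: (2·1) − (2·1) = 2 − 2 = 0
Every reaction leaves W unchanged, so W is conserved and no simulation is needed: W(T) = W(0) = 2·9 + 2 + 2·6 + 2·8 = 48

Value at T = 48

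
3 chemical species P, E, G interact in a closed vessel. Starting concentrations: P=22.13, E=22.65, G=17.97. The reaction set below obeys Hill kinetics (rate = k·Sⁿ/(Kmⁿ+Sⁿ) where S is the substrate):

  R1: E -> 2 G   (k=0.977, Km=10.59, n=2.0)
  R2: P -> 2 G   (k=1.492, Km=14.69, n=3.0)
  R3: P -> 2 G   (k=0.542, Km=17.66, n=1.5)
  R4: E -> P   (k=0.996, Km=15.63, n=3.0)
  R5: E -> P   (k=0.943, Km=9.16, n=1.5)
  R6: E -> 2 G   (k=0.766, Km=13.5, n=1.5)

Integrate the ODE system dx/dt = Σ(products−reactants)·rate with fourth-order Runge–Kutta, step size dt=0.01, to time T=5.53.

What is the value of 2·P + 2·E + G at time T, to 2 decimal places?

Value at T = 107.53

Check how each reaction changes W = 2·P + 2·E + G (weight of products minus weight of reactants):
R1: E -> 2 G: (1·2) − (2·1) = 2 − 2 = 0
R2: P -> 2 G: (1·2) − (2·1) = 2 − 2 = 0
R3: P -> 2 G: (1·2) − (2·1) = 2 − 2 = 0
R4: E -> P: (2·1) − (2·1) = 2 − 2 = 0
R5: E -> P: (2·1) − (2·1) = 2 − 2 = 0
R6: E -> 2 G: (1·2) − (2·1) = 2 − 2 = 0
Every reaction leaves W unchanged, so W is conserved and no simulation is needed: W(T) = W(0) = 2·22.13 + 2·22.65 + 17.97 = 107.53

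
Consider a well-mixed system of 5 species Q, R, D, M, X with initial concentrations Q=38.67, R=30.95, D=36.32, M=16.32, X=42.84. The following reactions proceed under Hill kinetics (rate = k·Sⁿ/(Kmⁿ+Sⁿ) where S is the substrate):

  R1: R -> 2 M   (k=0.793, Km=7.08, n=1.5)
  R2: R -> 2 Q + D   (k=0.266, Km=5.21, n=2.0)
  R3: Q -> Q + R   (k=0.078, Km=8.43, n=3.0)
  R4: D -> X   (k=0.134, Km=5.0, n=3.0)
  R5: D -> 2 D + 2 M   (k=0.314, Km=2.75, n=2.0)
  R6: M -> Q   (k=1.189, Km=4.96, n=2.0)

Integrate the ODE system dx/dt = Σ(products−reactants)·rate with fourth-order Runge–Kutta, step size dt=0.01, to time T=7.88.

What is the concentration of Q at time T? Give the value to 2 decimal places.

Q at T = 51.52

RK4 with dt=0.01: 788 steps to T=7.88. Trajectory (selected grid times):
t=0.00: Q=38.67 R=30.95 D=36.32 M=16.32 X=42.84
t=0.88: Q=40.09 R=30.16 D=36.70 M=17.16 X=42.96
t=1.75: Q=41.49 R=29.39 D=37.08 M=17.98 X=43.07
t=2.63: Q=42.92 R=28.61 D=37.47 M=18.80 X=43.19
t=3.50: Q=44.34 R=27.84 D=37.85 M=19.60 X=43.31
t=4.38: Q=45.78 R=27.06 D=38.23 M=20.40 X=43.43
t=5.25: Q=47.20 R=26.30 D=38.61 M=21.18 X=43.54
t=6.13: Q=48.65 R=25.53 D=38.99 M=21.96 X=43.66
t=7.00: Q=50.08 R=24.78 D=39.37 M=22.72 X=43.78
t=7.88: Q=51.52 R=24.02 D=39.75 M=23.47 X=43.89
Read off Q at T=7.88: 51.52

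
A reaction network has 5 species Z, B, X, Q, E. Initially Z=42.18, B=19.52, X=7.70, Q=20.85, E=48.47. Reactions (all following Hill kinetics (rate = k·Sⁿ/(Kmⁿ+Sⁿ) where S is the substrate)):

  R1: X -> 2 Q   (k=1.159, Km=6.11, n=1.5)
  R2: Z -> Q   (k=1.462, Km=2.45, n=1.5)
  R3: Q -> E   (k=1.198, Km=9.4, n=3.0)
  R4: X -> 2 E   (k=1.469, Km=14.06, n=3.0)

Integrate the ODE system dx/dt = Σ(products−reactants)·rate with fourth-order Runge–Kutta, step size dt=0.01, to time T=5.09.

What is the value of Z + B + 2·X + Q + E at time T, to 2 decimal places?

Value at T = 146.42

Check how each reaction changes W = Z + B + 2·X + Q + E (weight of products minus weight of reactants):
R1: X -> 2 Q: (1·2) − (2·1) = 2 − 2 = 0
R2: Z -> Q: (1·1) − (1·1) = 1 − 1 = 0
R3: Q -> E: (1·1) − (1·1) = 1 − 1 = 0
R4: X -> 2 E: (1·2) − (2·1) = 2 − 2 = 0
Every reaction leaves W unchanged, so W is conserved and no simulation is needed: W(T) = W(0) = 42.18 + 19.52 + 2·7.70 + 20.85 + 48.47 = 146.42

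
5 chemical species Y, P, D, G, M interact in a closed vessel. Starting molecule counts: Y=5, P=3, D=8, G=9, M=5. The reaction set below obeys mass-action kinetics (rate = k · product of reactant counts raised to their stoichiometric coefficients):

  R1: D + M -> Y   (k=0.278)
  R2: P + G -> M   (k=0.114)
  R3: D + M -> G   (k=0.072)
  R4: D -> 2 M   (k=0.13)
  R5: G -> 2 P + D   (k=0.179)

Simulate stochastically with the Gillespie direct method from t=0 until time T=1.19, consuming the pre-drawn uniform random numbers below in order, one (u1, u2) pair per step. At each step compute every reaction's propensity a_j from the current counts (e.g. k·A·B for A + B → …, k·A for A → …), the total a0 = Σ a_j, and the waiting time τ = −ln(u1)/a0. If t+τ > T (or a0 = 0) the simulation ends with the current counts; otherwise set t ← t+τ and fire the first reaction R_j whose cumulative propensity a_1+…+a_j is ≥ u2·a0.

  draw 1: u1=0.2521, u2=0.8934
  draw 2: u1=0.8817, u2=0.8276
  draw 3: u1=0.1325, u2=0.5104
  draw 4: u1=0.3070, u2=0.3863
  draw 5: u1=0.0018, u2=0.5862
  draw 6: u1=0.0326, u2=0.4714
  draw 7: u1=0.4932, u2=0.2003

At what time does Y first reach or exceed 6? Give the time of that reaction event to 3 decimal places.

t=0.000: Y=5 P=3 D=8 G=9 M=5
Draw 1: a1=11.120, a2=3.078, a3=2.880, a4=1.040, a5=1.611, a0=19.729; τ=−ln(0.2521)/19.729=0.070 → t=0.070; u2·a0=0.8934·19.729=17.626; a1+…+a3=17.078 < 17.626 ≤ a1+…+a4=18.118 → R4 fires; Y=5 P=3 D=7 G=9 M=7
Draw 2: a1=13.622, a2=3.078, a3=3.528, a4=0.910, a5=1.611, a0=22.749; τ=−ln(0.8817)/22.749=0.006 → t=0.075; u2·a0=0.8276·22.749=18.827; a1+a2=16.700 < 18.827 ≤ a1+…+a3=20.228 → R3 fires; Y=5 P=3 D=6 G=10 M=6
Draw 3: a1=10.008, a2=3.420, a3=2.592, a4=0.780, a5=1.790, a0=18.590; τ=−ln(0.1325)/18.590=0.109 → t=0.184; u2·a0=0.5104·18.590=9.488 ≤ a1=10.008 → R1 fires; Y=6 P=3 D=5 G=10 M=5
Draw 4: a1=6.950, a2=3.420, a3=1.800, a4=0.650, a5=1.790, a0=14.610; τ=−ln(0.3070)/14.610=0.081 → t=0.265; u2·a0=0.3863·14.610=5.644 ≤ a1=6.950 → R1 fires; Y=7 P=3 D=4 G=10 M=4
Draw 5: a1=4.448, a2=3.420, a3=1.152, a4=0.520, a5=1.790, a0=11.330; τ=−ln(0.0018)/11.330=0.558 → t=0.823; u2·a0=0.5862·11.330=6.642; a1=4.448 < 6.642 ≤ a1+a2=7.868 → R2 fires; Y=7 P=2 D=4 G=9 M=5
Draw 6: a1=5.560, a2=2.052, a3=1.440, a4=0.520, a5=1.611, a0=11.183; τ=−ln(0.0326)/11.183=0.306 → t=1.129; u2·a0=0.4714·11.183=5.272 ≤ a1=5.560 → R1 fires; Y=8 P=2 D=3 G=9 M=4
Draw 7: a1=3.336, a2=2.052, a3=0.864, a4=0.390, a5=1.611, a0=8.253; τ=−ln(0.4932)/8.253=0.086 → t=1.215 > T=1.19: stop.
Y first becomes ≥ 6 when it reaches 6 at the event at t=0.184.

Threshold first reached at t = 0.184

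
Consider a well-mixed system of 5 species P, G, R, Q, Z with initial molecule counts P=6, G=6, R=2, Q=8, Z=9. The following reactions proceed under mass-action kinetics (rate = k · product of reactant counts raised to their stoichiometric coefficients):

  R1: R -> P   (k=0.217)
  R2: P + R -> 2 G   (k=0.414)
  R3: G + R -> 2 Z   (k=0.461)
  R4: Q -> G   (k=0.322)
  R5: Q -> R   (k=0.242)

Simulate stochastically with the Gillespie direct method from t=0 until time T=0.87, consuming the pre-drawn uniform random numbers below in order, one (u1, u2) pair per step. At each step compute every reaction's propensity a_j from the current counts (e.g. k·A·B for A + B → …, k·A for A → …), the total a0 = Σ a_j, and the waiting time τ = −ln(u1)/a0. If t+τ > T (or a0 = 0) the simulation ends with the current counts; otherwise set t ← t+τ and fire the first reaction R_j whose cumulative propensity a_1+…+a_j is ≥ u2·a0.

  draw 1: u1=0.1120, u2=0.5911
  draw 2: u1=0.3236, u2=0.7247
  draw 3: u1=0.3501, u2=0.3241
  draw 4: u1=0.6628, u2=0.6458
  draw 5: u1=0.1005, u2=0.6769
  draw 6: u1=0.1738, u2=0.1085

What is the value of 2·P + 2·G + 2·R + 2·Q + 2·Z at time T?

Check how each reaction changes W = 2·P + 2·G + 2·R + 2·Q + 2·Z (weight of products minus weight of reactants):
R1: R -> P: (2·1) − (2·1) = 2 − 2 = 0
R2: P + R -> 2 G: (2·2) − (2·1 + 2·1) = 4 − 4 = 0
R3: G + R -> 2 Z: (2·2) − (2·1 + 2·1) = 4 − 4 = 0
R4: Q -> G: (2·1) − (2·1) = 2 − 2 = 0
R5: Q -> R: (2·1) − (2·1) = 2 − 2 = 0
Every reaction leaves W unchanged, so W is conserved and no simulation is needed: W(T) = W(0) = 2·6 + 2·6 + 2·2 + 2·8 + 2·9 = 62

Value at T = 62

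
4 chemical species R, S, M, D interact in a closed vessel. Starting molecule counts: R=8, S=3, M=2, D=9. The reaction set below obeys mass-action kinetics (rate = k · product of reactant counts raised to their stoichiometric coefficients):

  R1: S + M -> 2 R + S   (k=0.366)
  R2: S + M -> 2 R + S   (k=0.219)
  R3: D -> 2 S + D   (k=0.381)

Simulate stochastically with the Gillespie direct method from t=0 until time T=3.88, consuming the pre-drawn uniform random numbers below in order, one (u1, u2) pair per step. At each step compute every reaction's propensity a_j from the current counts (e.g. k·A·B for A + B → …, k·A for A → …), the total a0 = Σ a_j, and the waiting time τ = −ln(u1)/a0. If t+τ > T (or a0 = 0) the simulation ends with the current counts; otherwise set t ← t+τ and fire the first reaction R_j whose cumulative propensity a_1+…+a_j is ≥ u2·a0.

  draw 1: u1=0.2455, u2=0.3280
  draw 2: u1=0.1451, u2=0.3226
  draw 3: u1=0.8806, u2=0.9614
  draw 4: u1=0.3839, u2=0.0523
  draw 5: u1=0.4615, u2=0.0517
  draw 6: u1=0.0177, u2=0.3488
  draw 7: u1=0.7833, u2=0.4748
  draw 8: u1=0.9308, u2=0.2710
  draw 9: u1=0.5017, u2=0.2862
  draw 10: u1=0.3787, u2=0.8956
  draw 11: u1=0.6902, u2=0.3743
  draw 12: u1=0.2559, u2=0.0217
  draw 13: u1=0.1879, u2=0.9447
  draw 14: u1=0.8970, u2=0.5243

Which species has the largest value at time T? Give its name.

t=0.000: R=8 S=3 M=2 D=9
Draw 1: a1=2.196, a2=1.314, a3=3.429, a0=6.939; τ=−ln(0.2455)/6.939=0.202 → t=0.202; u2·a0=0.3280·6.939=2.276; a1=2.196 < 2.276 ≤ a1+a2=3.510 → R2 fires; R=10 S=3 M=1 D=9
Draw 2: a1=1.098, a2=0.657, a3=3.429, a0=5.184; τ=−ln(0.1451)/5.184=0.372 → t=0.575; u2·a0=0.3226·5.184=1.672; a1=1.098 < 1.672 ≤ a1+a2=1.755 → R2 fires; R=12 S=3 M=0 D=9
Draw 3: a1=0.000, a2=0.000, a3=3.429, a0=3.429; τ=−ln(0.8806)/3.429=0.037 → t=0.612; u2·a0=0.9614·3.429=3.297; a1+a2=0.000 < 3.297 ≤ a1+…+a3=3.429 → R3 fires; R=12 S=5 M=0 D=9
Draw 4: a1=0.000, a2=0.000, a3=3.429, a0=3.429; τ=−ln(0.3839)/3.429=0.279 → t=0.891; u2·a0=0.0523·3.429=0.179; a1+a2=0.000 < 0.179 ≤ a1+…+a3=3.429 → R3 fires; R=12 S=7 M=0 D=9
Draw 5: a1=0.000, a2=0.000, a3=3.429, a0=3.429; τ=−ln(0.4615)/3.429=0.226 → t=1.117; u2·a0=0.0517·3.429=0.177; a1+a2=0.000 < 0.177 ≤ a1+…+a3=3.429 → R3 fires; R=12 S=9 M=0 D=9
Draw 6: a1=0.000, a2=0.000, a3=3.429, a0=3.429; τ=−ln(0.0177)/3.429=1.176 → t=2.293; u2·a0=0.3488·3.429=1.196; a1+a2=0.000 < 1.196 ≤ a1+…+a3=3.429 → R3 fires; R=12 S=11 M=0 D=9
Draw 7: a1=0.000, a2=0.000, a3=3.429, a0=3.429; τ=−ln(0.7833)/3.429=0.071 → t=2.364; u2·a0=0.4748·3.429=1.628; a1+a2=0.000 < 1.628 ≤ a1+…+a3=3.429 → R3 fires; R=12 S=13 M=0 D=9
Draw 8: a1=0.000, a2=0.000, a3=3.429, a0=3.429; τ=−ln(0.9308)/3.429=0.021 → t=2.385; u2·a0=0.2710·3.429=0.929; a1+a2=0.000 < 0.929 ≤ a1+…+a3=3.429 → R3 fires; R=12 S=15 M=0 D=9
Draw 9: a1=0.000, a2=0.000, a3=3.429, a0=3.429; τ=−ln(0.5017)/3.429=0.201 → t=2.586; u2·a0=0.2862·3.429=0.981; a1+a2=0.000 < 0.981 ≤ a1+…+a3=3.429 → R3 fires; R=12 S=17 M=0 D=9
Draw 10: a1=0.000, a2=0.000, a3=3.429, a0=3.429; τ=−ln(0.3787)/3.429=0.283 → t=2.870; u2·a0=0.8956·3.429=3.071; a1+a2=0.000 < 3.071 ≤ a1+…+a3=3.429 → R3 fires; R=12 S=19 M=0 D=9
Draw 11: a1=0.000, a2=0.000, a3=3.429, a0=3.429; τ=−ln(0.6902)/3.429=0.108 → t=2.978; u2·a0=0.3743·3.429=1.283; a1+a2=0.000 < 1.283 ≤ a1+…+a3=3.429 → R3 fires; R=12 S=21 M=0 D=9
Draw 12: a1=0.000, a2=0.000, a3=3.429, a0=3.429; τ=−ln(0.2559)/3.429=0.397 → t=3.375; u2·a0=0.0217·3.429=0.074; a1+a2=0.000 < 0.074 ≤ a1+…+a3=3.429 → R3 fires; R=12 S=23 M=0 D=9
Draw 13: a1=0.000, a2=0.000, a3=3.429, a0=3.429; τ=−ln(0.1879)/3.429=0.488 → t=3.863; u2·a0=0.9447·3.429=3.239; a1+a2=0.000 < 3.239 ≤ a1+…+a3=3.429 → R3 fires; R=12 S=25 M=0 D=9
Draw 14: a1=0.000, a2=0.000, a3=3.429, a0=3.429; τ=−ln(0.8970)/3.429=0.032 → t=3.894 > T=3.88: stop.
At T=3.88: R=12 S=25 M=0 D=9; the largest is S.

Dominant species at T: S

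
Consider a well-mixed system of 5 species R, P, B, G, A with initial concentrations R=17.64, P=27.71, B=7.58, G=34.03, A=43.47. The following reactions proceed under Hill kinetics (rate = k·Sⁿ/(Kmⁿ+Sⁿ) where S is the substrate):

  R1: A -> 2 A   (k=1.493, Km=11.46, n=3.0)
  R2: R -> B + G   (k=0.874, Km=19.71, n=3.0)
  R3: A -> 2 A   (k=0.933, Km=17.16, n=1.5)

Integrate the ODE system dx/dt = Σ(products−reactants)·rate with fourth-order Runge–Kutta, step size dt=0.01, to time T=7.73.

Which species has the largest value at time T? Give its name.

Dominant species at T: A

RK4 with dt=0.01: 773 steps to T=7.73. Trajectory (selected grid times):
t=0.00: R=17.64 P=27.71 B=7.58 G=34.03 A=43.47
t=0.86: R=17.33 P=27.71 B=7.89 G=34.34 A=45.38
t=1.72: R=17.03 P=27.71 B=8.19 G=34.64 A=47.30
t=2.58: R=16.74 P=27.71 B=8.48 G=34.93 A=49.23
t=3.44: R=16.46 P=27.71 B=8.76 G=35.21 A=51.17
t=4.29: R=16.19 P=27.71 B=9.03 G=35.48 A=53.09
t=5.15: R=15.93 P=27.71 B=9.29 G=35.74 A=55.04
t=6.01: R=15.67 P=27.71 B=9.55 G=36.00 A=57.00
t=6.87: R=15.42 P=27.71 B=9.80 G=36.25 A=58.97
t=7.73: R=15.18 P=27.71 B=10.04 G=36.49 A=60.94
At T=7.73: R=15.18 P=27.71 B=10.04 G=36.49 A=60.94; the largest is A.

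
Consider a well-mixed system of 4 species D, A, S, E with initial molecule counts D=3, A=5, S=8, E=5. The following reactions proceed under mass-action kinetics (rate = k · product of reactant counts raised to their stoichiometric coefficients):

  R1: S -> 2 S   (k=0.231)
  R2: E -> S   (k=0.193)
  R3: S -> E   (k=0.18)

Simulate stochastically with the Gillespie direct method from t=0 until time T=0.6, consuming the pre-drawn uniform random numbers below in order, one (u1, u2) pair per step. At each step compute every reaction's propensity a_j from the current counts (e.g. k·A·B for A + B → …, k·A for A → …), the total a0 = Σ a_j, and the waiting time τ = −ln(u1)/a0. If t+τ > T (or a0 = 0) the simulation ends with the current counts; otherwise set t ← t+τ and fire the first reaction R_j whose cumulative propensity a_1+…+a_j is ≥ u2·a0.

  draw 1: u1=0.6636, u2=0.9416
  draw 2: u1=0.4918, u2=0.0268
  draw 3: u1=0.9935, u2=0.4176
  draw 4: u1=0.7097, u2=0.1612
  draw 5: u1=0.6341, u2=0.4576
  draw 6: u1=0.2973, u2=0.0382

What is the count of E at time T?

t=0.000: D=3 A=5 S=8 E=5
Draw 1: a1=1.848, a2=0.965, a3=1.440, a0=4.253; τ=−ln(0.6636)/4.253=0.096 → t=0.096; u2·a0=0.9416·4.253=4.005; a1+a2=2.813 < 4.005 ≤ a1+…+a3=4.253 → R3 fires; D=3 A=5 S=7 E=6
Draw 2: a1=1.617, a2=1.158, a3=1.260, a0=4.035; τ=−ln(0.4918)/4.035=0.176 → t=0.272; u2·a0=0.0268·4.035=0.108 ≤ a1=1.617 → R1 fires; D=3 A=5 S=8 E=6
Draw 3: a1=1.848, a2=1.158, a3=1.440, a0=4.446; τ=−ln(0.9935)/4.446=0.001 → t=0.274; u2·a0=0.4176·4.446=1.857; a1=1.848 < 1.857 ≤ a1+a2=3.006 → R2 fires; D=3 A=5 S=9 E=5
Draw 4: a1=2.079, a2=0.965, a3=1.620, a0=4.664; τ=−ln(0.7097)/4.664=0.074 → t=0.347; u2·a0=0.1612·4.664=0.752 ≤ a1=2.079 → R1 fires; D=3 A=5 S=10 E=5
Draw 5: a1=2.310, a2=0.965, a3=1.800, a0=5.075; τ=−ln(0.6341)/5.075=0.090 → t=0.437; u2·a0=0.4576·5.075=2.322; a1=2.310 < 2.322 ≤ a1+a2=3.275 → R2 fires; D=3 A=5 S=11 E=4
Draw 6: a1=2.541, a2=0.772, a3=1.980, a0=5.293; τ=−ln(0.2973)/5.293=0.229 → t=0.666 > T=0.6: stop.
Read off E at T=0.6: 4

E at T = 4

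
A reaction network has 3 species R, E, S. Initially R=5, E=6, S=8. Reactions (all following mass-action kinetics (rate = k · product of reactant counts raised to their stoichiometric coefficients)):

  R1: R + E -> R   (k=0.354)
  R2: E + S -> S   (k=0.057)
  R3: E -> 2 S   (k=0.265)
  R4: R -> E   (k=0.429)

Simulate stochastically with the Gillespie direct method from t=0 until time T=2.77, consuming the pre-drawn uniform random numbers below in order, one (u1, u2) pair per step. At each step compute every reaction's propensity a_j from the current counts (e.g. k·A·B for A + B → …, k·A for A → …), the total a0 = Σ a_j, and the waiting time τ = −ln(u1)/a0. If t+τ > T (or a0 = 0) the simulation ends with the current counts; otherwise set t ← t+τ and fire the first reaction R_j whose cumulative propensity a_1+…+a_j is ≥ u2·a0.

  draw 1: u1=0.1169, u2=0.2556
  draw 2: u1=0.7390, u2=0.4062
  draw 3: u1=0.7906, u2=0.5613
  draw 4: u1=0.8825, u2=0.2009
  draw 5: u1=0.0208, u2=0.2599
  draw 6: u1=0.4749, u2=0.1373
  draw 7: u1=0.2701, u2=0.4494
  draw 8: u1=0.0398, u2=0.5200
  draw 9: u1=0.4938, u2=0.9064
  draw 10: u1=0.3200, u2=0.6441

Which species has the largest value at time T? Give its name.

Dominant species at T: S

t=0.000: R=5 E=6 S=8
Draw 1: a1=10.620, a2=2.736, a3=1.590, a4=2.145, a0=17.091; τ=−ln(0.1169)/17.091=0.126 → t=0.126; u2·a0=0.2556·17.091=4.368 ≤ a1=10.620 → R1 fires; R=5 E=5 S=8
Draw 2: a1=8.850, a2=2.280, a3=1.325, a4=2.145, a0=14.600; τ=−ln(0.7390)/14.600=0.021 → t=0.146; u2·a0=0.4062·14.600=5.931 ≤ a1=8.850 → R1 fires; R=5 E=4 S=8
Draw 3: a1=7.080, a2=1.824, a3=1.060, a4=2.145, a0=12.109; τ=−ln(0.7906)/12.109=0.019 → t=0.166; u2·a0=0.5613·12.109=6.797 ≤ a1=7.080 → R1 fires; R=5 E=3 S=8
Draw 4: a1=5.310, a2=1.368, a3=0.795, a4=2.145, a0=9.618; τ=−ln(0.8825)/9.618=0.013 → t=0.179; u2·a0=0.2009·9.618=1.932 ≤ a1=5.310 → R1 fires; R=5 E=2 S=8
Draw 5: a1=3.540, a2=0.912, a3=0.530, a4=2.145, a0=7.127; τ=−ln(0.0208)/7.127=0.543 → t=0.722; u2·a0=0.2599·7.127=1.852 ≤ a1=3.540 → R1 fires; R=5 E=1 S=8
Draw 6: a1=1.770, a2=0.456, a3=0.265, a4=2.145, a0=4.636; τ=−ln(0.4749)/4.636=0.161 → t=0.883; u2·a0=0.1373·4.636=0.637 ≤ a1=1.770 → R1 fires; R=5 E=0 S=8
Draw 7: a1=0.000, a2=0.000, a3=0.000, a4=2.145, a0=2.145; τ=−ln(0.2701)/2.145=0.610 → t=1.493; u2·a0=0.4494·2.145=0.964; a1+…+a3=0.000 < 0.964 ≤ a1+…+a4=2.145 → R4 fires; R=4 E=1 S=8
Draw 8: a1=1.416, a2=0.456, a3=0.265, a4=1.716, a0=3.853; τ=−ln(0.0398)/3.853=0.837 → t=2.330; u2·a0=0.5200·3.853=2.004; a1+a2=1.872 < 2.004 ≤ a1+…+a3=2.137 → R3 fires; R=4 E=0 S=10
Draw 9: a1=0.000, a2=0.000, a3=0.000, a4=1.716, a0=1.716; τ=−ln(0.4938)/1.716=0.411 → t=2.741; u2·a0=0.9064·1.716=1.555; a1+…+a3=0.000 < 1.555 ≤ a1+…+a4=1.716 → R4 fires; R=3 E=1 S=10
Draw 10: a1=1.062, a2=0.570, a3=0.265, a4=1.287, a0=3.184; τ=−ln(0.3200)/3.184=0.358 → t=3.099 > T=2.77: stop.
At T=2.77: R=3 E=1 S=10; the largest is S.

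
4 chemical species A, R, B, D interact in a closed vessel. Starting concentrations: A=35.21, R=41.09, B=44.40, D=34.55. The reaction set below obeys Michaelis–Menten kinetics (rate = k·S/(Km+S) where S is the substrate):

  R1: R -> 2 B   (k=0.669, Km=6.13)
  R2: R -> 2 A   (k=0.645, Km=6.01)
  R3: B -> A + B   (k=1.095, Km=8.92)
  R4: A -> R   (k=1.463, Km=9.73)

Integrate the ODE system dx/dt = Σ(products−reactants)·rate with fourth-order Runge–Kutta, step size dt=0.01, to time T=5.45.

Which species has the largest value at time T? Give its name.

RK4 with dt=0.01: 545 steps to T=5.45. Trajectory (selected grid times):
t=0.00: A=35.21 R=41.09 B=44.40 D=34.55
t=0.61: A=35.75 R=41.09 B=45.11 D=34.55
t=1.21: A=36.29 R=41.10 B=45.81 D=34.55
t=1.82: A=36.83 R=41.10 B=46.52 D=34.55
t=2.42: A=37.36 R=41.11 B=47.22 D=34.55
t=3.03: A=37.90 R=41.12 B=47.93 D=34.55
t=3.63: A=38.43 R=41.13 B=48.63 D=34.55
t=4.24: A=38.97 R=41.15 B=49.34 D=34.55
t=4.84: A=39.50 R=41.17 B=50.04 D=34.55
t=5.45: A=40.03 R=41.18 B=50.75 D=34.55
At T=5.45: A=40.03 R=41.18 B=50.75 D=34.55; the largest is B.

Dominant species at T: B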